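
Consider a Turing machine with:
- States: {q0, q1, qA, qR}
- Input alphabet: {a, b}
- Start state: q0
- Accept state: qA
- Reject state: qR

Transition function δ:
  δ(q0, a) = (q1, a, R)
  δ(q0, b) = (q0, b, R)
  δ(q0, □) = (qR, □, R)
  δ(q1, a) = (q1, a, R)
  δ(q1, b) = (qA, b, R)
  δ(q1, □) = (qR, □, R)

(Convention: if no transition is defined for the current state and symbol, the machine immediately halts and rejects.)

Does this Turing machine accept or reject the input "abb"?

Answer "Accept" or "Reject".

Execution trace:
Initial: [q0]abb
Step 1: δ(q0, a) = (q1, a, R) → a[q1]bb
Step 2: δ(q1, b) = (qA, b, R) → ab[qA]b

The machine reaches the accept state qA and halts.

Answer: Accept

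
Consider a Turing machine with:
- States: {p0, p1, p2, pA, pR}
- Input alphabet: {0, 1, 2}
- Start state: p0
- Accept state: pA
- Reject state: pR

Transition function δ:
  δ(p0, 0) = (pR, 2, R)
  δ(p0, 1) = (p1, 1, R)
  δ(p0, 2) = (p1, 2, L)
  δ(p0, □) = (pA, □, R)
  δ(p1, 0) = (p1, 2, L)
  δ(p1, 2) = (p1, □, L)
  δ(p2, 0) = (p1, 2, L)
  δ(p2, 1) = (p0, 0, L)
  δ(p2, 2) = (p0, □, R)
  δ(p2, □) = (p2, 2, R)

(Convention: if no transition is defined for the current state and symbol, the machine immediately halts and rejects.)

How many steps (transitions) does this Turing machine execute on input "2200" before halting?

Execution trace:
Initial: [p0]2200
Step 1: δ(p0, 2) = (p1, 2, L) → [p1]□2200

No transition is defined for δ(p1, □). By convention the machine halts and rejects.

The machine executed 1 step before halting.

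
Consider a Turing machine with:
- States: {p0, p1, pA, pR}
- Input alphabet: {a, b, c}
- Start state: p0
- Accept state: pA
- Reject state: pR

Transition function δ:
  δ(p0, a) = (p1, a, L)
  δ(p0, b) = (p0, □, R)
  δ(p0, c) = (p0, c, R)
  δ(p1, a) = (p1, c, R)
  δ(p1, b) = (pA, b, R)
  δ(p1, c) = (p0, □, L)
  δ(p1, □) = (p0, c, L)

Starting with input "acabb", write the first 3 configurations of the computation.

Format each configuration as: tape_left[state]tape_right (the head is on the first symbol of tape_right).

Transitions applied:
Step 1: δ(p0, a) = (p1, a, L)
Step 2: δ(p1, □) = (p0, c, L)

The first 3 configurations are:
[p0]acabb ⊢ [p1]□acabb ⊢ [p0]□cacabb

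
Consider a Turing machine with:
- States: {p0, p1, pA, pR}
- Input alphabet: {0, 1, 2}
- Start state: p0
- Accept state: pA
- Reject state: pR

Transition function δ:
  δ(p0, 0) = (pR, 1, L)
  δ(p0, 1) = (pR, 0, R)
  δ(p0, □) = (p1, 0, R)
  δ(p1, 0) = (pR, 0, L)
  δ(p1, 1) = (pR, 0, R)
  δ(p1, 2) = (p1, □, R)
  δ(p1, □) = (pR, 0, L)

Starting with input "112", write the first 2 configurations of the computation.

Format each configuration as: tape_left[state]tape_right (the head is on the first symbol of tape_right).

Transitions applied:
Step 1: δ(p0, 1) = (pR, 0, R)

The first 2 configurations are:
[p0]112 ⊢ 0[pR]12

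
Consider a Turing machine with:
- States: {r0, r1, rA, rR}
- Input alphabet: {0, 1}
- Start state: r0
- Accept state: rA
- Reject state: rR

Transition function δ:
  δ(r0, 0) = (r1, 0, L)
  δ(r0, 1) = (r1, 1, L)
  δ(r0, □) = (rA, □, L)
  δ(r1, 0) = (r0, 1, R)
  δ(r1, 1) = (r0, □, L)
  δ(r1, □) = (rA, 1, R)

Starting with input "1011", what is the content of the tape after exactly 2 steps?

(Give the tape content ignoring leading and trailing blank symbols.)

Execution trace:
Initial: [r0]1011
Step 1: δ(r0, 1) = (r1, 1, L) → [r1]□1011
Step 2: δ(r1, □) = (rA, 1, R) → 1[rA]1011

The machine reaches the accept state rA and halts.

After 2 steps, the tape (ignoring leading/trailing blanks) is: 11011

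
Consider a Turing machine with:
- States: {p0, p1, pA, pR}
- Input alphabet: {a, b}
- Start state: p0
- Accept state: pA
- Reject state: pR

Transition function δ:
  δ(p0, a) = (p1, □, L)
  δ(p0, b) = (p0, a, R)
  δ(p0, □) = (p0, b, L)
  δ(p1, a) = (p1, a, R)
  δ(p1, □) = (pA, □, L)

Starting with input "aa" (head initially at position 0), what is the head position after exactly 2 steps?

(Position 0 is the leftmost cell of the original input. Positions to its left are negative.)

Execution trace (head position shown):
Step 0: [p0]aa  (head at position 0)
Step 1: move left → [p1]□□a  (head at position -1)
Step 2: move left → [pA]□□□a  (head at position -2)

After 2 steps, the head is at position -2.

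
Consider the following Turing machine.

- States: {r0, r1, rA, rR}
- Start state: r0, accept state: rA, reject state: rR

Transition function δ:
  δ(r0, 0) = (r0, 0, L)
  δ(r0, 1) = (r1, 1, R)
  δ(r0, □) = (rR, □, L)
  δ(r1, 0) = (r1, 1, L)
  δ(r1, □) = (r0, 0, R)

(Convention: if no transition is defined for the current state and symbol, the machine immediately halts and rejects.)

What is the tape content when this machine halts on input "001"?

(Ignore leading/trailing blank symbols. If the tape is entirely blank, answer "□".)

Execution trace:
Initial: [r0]001
Step 1: δ(r0, 0) = (r0, 0, L) → [r0]□001
Step 2: δ(r0, □) = (rR, □, L) → [rR]□□001

The machine reaches the reject state rR and halts.

Final tape (ignoring leading/trailing blanks): 001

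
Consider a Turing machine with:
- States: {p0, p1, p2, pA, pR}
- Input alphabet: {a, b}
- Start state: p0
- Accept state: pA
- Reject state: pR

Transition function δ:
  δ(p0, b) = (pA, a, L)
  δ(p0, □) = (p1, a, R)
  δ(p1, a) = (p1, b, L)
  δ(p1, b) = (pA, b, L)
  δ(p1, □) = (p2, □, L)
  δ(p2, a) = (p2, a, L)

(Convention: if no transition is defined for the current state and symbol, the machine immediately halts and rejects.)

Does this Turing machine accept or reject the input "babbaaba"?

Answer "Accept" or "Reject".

Execution trace:
Initial: [p0]babbaaba
Step 1: δ(p0, b) = (pA, a, L) → [pA]□aabbaaba

The machine reaches the accept state pA and halts.

Answer: Accept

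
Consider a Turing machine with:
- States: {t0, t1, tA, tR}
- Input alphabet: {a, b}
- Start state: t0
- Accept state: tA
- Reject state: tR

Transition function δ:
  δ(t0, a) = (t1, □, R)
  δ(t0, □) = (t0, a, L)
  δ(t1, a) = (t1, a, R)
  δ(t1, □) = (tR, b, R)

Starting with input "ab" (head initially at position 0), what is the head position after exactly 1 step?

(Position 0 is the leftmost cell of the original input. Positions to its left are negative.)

Execution trace (head position shown):
Step 0: [t0]ab  (head at position 0)
Step 1: move right → □[t1]b  (head at position 1)

After 1 step, the head is at position 1.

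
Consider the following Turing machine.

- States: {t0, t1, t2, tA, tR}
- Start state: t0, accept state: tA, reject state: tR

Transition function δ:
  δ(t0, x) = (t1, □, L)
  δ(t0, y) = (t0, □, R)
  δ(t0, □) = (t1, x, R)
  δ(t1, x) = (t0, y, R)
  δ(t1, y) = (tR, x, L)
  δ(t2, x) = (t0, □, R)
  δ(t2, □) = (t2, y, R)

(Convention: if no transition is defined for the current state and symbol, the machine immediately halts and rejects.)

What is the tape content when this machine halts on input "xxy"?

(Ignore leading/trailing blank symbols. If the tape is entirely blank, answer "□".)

Execution trace:
Initial: [t0]xxy
Step 1: δ(t0, x) = (t1, □, L) → [t1]□□xy

No transition is defined for δ(t1, □). By convention the machine halts and rejects.

Final tape (ignoring leading/trailing blanks): xy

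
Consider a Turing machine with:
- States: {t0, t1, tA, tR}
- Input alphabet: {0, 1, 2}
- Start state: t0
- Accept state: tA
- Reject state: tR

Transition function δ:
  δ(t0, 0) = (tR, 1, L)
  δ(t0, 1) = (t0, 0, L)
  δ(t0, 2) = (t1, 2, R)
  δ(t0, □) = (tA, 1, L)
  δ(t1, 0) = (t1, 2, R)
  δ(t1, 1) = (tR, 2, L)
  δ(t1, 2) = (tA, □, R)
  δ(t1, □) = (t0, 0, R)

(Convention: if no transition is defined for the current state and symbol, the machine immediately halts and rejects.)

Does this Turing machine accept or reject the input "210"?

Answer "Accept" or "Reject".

Execution trace:
Initial: [t0]210
Step 1: δ(t0, 2) = (t1, 2, R) → 2[t1]10
Step 2: δ(t1, 1) = (tR, 2, L) → [tR]220

The machine reaches the reject state tR and halts.

Answer: Reject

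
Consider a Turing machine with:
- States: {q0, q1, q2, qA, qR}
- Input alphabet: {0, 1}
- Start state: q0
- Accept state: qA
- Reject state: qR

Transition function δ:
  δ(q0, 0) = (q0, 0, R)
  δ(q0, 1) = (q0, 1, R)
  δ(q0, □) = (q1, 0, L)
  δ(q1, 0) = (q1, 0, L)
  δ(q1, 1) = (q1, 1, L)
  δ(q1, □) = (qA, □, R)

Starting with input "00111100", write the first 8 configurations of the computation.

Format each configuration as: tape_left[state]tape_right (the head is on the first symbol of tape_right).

Transitions applied:
Step 1: δ(q0, 0) = (q0, 0, R)
Step 2: δ(q0, 0) = (q0, 0, R)
Step 3: δ(q0, 1) = (q0, 1, R)
Step 4: δ(q0, 1) = (q0, 1, R)
Step 5: δ(q0, 1) = (q0, 1, R)
Step 6: δ(q0, 1) = (q0, 1, R)
Step 7: δ(q0, 0) = (q0, 0, R)

The first 8 configurations are:
[q0]00111100 ⊢ 0[q0]0111100 ⊢ 00[q0]111100 ⊢ 001[q0]11100 ⊢ 0011[q0]1100 ⊢ 00111[q0]100 ⊢ 001111[q0]00 ⊢ 0011110[q0]0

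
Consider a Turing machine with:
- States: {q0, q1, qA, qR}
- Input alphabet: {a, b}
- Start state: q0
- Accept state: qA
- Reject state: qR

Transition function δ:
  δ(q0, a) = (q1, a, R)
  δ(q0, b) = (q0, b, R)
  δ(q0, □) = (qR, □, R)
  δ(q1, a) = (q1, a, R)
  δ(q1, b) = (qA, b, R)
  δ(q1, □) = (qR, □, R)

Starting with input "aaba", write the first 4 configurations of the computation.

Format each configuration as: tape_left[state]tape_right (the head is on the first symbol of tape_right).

Transitions applied:
Step 1: δ(q0, a) = (q1, a, R)
Step 2: δ(q1, a) = (q1, a, R)
Step 3: δ(q1, b) = (qA, b, R)

The first 4 configurations are:
[q0]aaba ⊢ a[q1]aba ⊢ aa[q1]ba ⊢ aab[qA]a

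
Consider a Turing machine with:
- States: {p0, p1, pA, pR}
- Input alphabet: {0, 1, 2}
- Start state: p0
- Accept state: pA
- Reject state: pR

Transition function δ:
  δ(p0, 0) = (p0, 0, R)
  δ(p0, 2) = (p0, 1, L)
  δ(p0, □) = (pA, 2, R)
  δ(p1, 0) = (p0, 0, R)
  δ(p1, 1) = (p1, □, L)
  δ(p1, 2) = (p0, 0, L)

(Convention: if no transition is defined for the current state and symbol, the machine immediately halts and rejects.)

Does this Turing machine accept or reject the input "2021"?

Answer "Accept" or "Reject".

Execution trace:
Initial: [p0]2021
Step 1: δ(p0, 2) = (p0, 1, L) → [p0]□1021
Step 2: δ(p0, □) = (pA, 2, R) → 2[pA]1021

The machine reaches the accept state pA and halts.

Answer: Accept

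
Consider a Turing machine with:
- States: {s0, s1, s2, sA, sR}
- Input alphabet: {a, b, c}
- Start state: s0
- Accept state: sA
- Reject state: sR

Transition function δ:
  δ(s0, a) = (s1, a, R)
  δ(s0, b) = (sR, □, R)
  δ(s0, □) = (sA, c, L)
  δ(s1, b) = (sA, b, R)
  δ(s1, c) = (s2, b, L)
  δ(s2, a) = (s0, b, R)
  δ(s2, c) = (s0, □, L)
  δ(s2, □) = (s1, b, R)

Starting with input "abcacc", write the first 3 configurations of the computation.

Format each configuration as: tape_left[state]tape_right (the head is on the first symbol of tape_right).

Transitions applied:
Step 1: δ(s0, a) = (s1, a, R)
Step 2: δ(s1, b) = (sA, b, R)

The first 3 configurations are:
[s0]abcacc ⊢ a[s1]bcacc ⊢ ab[sA]cacc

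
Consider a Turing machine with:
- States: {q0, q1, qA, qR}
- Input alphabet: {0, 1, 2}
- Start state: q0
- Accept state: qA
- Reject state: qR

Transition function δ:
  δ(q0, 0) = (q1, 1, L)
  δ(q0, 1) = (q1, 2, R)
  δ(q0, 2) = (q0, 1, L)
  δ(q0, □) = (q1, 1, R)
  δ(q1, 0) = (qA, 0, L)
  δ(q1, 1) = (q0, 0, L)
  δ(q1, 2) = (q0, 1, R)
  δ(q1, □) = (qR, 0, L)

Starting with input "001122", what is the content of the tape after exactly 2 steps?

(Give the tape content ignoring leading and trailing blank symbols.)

Execution trace:
Initial: [q0]001122
Step 1: δ(q0, 0) = (q1, 1, L) → [q1]□101122
Step 2: δ(q1, □) = (qR, 0, L) → [qR]□0101122

The machine reaches the reject state qR and halts.

After 2 steps, the tape (ignoring leading/trailing blanks) is: 0101122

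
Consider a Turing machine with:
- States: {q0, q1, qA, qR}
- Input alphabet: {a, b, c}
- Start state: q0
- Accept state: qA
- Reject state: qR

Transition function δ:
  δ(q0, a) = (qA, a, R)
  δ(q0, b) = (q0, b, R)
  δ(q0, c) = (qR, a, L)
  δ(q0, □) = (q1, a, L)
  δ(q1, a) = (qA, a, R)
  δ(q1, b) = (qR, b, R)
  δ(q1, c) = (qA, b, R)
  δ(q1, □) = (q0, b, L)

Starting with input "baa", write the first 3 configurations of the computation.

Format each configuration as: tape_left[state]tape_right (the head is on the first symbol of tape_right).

Transitions applied:
Step 1: δ(q0, b) = (q0, b, R)
Step 2: δ(q0, a) = (qA, a, R)

The first 3 configurations are:
[q0]baa ⊢ b[q0]aa ⊢ ba[qA]a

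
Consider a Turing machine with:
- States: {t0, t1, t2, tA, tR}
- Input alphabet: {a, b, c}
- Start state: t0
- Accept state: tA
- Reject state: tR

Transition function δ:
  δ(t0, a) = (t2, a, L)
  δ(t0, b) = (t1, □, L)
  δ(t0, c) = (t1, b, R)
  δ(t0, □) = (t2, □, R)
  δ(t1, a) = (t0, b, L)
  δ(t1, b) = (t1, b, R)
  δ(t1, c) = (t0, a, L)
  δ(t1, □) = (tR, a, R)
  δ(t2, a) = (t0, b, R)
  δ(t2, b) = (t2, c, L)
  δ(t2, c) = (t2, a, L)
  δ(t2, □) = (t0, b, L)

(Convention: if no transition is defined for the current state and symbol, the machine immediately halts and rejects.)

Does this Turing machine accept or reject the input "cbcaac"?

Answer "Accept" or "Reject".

Execution trace:
Initial: [t0]cbcaac
Step 1: δ(t0, c) = (t1, b, R) → b[t1]bcaac
Step 2: δ(t1, b) = (t1, b, R) → bb[t1]caac
Step 3: δ(t1, c) = (t0, a, L) → b[t0]baaac
Step 4: δ(t0, b) = (t1, □, L) → [t1]b□aaac
Step 5: δ(t1, b) = (t1, b, R) → b[t1]□aaac
Step 6: δ(t1, □) = (tR, a, R) → ba[tR]aaac

The machine reaches the reject state tR and halts.

Answer: Reject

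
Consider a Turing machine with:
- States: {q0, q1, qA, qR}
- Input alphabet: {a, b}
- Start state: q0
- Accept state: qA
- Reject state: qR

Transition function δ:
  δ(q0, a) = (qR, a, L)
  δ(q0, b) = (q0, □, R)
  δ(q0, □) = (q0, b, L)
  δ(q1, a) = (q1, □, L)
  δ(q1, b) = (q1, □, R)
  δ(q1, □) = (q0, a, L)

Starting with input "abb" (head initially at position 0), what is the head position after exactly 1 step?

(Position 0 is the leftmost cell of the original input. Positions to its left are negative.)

Execution trace (head position shown):
Step 0: [q0]abb  (head at position 0)
Step 1: move left → [qR]□abb  (head at position -1)

After 1 step, the head is at position -1.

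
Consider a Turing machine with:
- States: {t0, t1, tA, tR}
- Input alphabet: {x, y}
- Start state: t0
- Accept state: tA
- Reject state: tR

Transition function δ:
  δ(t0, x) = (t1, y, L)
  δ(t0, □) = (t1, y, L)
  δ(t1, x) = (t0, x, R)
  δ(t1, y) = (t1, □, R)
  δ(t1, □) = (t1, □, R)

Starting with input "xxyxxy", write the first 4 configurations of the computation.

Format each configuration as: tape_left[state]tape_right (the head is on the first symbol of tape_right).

Transitions applied:
Step 1: δ(t0, x) = (t1, y, L)
Step 2: δ(t1, □) = (t1, □, R)
Step 3: δ(t1, y) = (t1, □, R)

The first 4 configurations are:
[t0]xxyxxy ⊢ [t1]□yxyxxy ⊢ □[t1]yxyxxy ⊢ □□[t1]xyxxy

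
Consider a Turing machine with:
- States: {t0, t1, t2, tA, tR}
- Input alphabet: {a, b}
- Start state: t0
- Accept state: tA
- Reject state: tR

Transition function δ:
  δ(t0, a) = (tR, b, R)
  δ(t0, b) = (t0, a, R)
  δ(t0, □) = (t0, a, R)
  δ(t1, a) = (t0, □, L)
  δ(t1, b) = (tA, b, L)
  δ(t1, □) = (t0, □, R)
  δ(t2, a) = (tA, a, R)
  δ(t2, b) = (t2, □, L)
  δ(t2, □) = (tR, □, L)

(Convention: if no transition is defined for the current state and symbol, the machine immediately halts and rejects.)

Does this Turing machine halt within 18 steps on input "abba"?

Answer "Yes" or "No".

Execution trace:
Initial: [t0]abba
Step 1: δ(t0, a) = (tR, b, R) → b[tR]bba

The machine reaches the reject state tR and halts.
The machine halted after 1 step (within the 18-step bound).

Answer: Yes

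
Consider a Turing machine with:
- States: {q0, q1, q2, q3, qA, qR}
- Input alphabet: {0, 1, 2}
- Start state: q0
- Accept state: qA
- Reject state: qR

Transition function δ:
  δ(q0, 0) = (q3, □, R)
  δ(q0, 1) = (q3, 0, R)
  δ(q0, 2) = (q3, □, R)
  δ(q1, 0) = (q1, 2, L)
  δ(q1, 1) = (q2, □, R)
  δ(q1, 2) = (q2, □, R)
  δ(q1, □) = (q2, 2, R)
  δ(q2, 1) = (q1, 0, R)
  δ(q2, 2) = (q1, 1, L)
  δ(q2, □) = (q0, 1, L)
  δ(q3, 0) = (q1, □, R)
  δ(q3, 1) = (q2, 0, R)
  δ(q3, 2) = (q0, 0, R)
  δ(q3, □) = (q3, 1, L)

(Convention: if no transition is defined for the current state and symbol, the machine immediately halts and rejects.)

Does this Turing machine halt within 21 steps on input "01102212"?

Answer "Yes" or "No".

Execution trace:
Initial: [q0]01102212
Step 1: δ(q0, 0) = (q3, □, R) → □[q3]1102212
Step 2: δ(q3, 1) = (q2, 0, R) → □0[q2]102212
Step 3: δ(q2, 1) = (q1, 0, R) → □00[q1]02212
Step 4: δ(q1, 0) = (q1, 2, L) → □0[q1]022212
Step 5: δ(q1, 0) = (q1, 2, L) → □[q1]0222212
Step 6: δ(q1, 0) = (q1, 2, L) → [q1]□2222212
Step 7: δ(q1, □) = (q2, 2, R) → 2[q2]2222212
Step 8: δ(q2, 2) = (q1, 1, L) → [q1]21222212
Step 9: δ(q1, 2) = (q2, □, R) → □[q2]1222212
Step 10: δ(q2, 1) = (q1, 0, R) → □0[q1]222212
Step 11: δ(q1, 2) = (q2, □, R) → □0□[q2]22212
Step 12: δ(q2, 2) = (q1, 1, L) → □0[q1]□12212
Step 13: δ(q1, □) = (q2, 2, R) → □02[q2]12212
Step 14: δ(q2, 1) = (q1, 0, R) → □020[q1]2212
Step 15: δ(q1, 2) = (q2, □, R) → □020□[q2]212
Step 16: δ(q2, 2) = (q1, 1, L) → □020[q1]□112
Step 17: δ(q1, □) = (q2, 2, R) → □0202[q2]112
Step 18: δ(q2, 1) = (q1, 0, R) → □02020[q1]12
Step 19: δ(q1, 1) = (q2, □, R) → □02020□[q2]2
Step 20: δ(q2, 2) = (q1, 1, L) → □02020[q1]□1
Step 21: δ(q1, □) = (q2, 2, R) → □020202[q2]1

The machine has not reached a halting state after 21 steps.
The machine did not halt within the 21-step bound.

Answer: No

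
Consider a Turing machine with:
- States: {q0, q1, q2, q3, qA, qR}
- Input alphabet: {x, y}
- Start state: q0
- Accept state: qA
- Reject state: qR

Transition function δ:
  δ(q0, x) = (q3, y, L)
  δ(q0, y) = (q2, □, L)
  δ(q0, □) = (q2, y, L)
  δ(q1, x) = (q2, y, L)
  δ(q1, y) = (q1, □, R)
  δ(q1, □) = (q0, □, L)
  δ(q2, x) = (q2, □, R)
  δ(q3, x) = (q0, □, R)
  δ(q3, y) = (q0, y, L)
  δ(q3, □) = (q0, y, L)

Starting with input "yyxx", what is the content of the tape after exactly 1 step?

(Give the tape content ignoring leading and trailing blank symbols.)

Execution trace:
Initial: [q0]yyxx
Step 1: δ(q0, y) = (q2, □, L) → [q2]□□yxx

No transition is defined for δ(q2, □). By convention the machine halts and rejects.

After 1 step, the tape (ignoring leading/trailing blanks) is: yxx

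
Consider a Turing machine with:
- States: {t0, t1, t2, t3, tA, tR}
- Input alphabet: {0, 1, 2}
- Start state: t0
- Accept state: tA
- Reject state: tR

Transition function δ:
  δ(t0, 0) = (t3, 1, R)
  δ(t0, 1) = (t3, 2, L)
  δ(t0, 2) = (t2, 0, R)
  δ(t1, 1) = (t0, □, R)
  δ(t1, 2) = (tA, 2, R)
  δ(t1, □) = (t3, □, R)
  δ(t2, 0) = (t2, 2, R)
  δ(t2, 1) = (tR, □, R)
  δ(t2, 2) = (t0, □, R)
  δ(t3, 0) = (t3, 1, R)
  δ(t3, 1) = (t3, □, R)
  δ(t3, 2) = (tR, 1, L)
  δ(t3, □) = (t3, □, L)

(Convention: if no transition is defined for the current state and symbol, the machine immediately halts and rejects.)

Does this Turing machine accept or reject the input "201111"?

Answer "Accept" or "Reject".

Execution trace:
Initial: [t0]201111
Step 1: δ(t0, 2) = (t2, 0, R) → 0[t2]01111
Step 2: δ(t2, 0) = (t2, 2, R) → 02[t2]1111
Step 3: δ(t2, 1) = (tR, □, R) → 02□[tR]111

The machine reaches the reject state tR and halts.

Answer: Reject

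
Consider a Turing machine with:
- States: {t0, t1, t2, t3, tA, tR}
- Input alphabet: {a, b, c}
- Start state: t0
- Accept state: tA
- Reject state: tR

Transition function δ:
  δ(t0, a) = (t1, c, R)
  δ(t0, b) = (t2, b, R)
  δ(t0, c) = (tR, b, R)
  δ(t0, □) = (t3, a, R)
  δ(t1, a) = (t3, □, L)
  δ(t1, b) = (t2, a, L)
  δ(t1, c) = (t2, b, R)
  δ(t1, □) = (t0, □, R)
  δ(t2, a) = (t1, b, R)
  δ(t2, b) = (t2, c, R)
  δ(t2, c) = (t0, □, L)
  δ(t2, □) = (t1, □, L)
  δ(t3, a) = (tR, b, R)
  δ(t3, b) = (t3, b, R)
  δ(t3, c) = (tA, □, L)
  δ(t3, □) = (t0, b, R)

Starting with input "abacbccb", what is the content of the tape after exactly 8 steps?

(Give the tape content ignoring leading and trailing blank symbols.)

Execution trace:
Initial: [t0]abacbccb
Step 1: δ(t0, a) = (t1, c, R) → c[t1]bacbccb
Step 2: δ(t1, b) = (t2, a, L) → [t2]caacbccb
Step 3: δ(t2, c) = (t0, □, L) → [t0]□□aacbccb
Step 4: δ(t0, □) = (t3, a, R) → a[t3]□aacbccb
Step 5: δ(t3, □) = (t0, b, R) → ab[t0]aacbccb
Step 6: δ(t0, a) = (t1, c, R) → abc[t1]acbccb
Step 7: δ(t1, a) = (t3, □, L) → ab[t3]c□cbccb
Step 8: δ(t3, c) = (tA, □, L) → a[tA]b□□cbccb

The machine reaches the accept state tA and halts.

After 8 steps, the tape (ignoring leading/trailing blanks) is: ab□□cbccb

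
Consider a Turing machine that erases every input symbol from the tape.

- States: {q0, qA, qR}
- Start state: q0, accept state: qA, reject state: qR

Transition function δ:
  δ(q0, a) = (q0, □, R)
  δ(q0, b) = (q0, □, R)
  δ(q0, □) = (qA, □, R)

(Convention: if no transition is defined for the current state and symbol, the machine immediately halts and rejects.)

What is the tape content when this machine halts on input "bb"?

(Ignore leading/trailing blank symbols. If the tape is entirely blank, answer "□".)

Execution trace:
Initial: [q0]bb
Step 1: δ(q0, b) = (q0, □, R) → □[q0]b
Step 2: δ(q0, b) = (q0, □, R) → □□[q0]□
Step 3: δ(q0, □) = (qA, □, R) → □□□[qA]□

The machine reaches the accept state qA and halts.

Final tape (ignoring leading/trailing blanks): □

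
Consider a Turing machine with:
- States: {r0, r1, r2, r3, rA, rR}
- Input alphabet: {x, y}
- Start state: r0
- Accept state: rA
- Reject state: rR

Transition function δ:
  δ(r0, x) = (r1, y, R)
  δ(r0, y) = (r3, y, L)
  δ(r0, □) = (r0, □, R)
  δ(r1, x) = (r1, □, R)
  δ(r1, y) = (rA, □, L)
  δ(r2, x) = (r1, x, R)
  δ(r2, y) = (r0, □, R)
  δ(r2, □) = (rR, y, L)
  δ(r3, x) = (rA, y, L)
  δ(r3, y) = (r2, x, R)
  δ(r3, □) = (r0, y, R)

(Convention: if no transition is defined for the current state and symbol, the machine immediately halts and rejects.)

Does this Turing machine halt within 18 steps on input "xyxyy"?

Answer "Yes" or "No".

Execution trace:
Initial: [r0]xyxyy
Step 1: δ(r0, x) = (r1, y, R) → y[r1]yxyy
Step 2: δ(r1, y) = (rA, □, L) → [rA]y□xyy

The machine reaches the accept state rA and halts.
The machine halted after 2 steps (within the 18-step bound).

Answer: Yes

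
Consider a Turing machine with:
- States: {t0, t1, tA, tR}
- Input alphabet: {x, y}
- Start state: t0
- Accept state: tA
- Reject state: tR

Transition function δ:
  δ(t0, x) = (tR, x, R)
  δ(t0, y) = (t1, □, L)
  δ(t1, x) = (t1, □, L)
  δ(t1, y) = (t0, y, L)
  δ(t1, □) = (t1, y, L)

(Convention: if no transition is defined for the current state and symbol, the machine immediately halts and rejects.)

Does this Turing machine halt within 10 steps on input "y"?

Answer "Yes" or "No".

Execution trace:
Initial: [t0]y
Step 1: δ(t0, y) = (t1, □, L) → [t1]□□
Step 2: δ(t1, □) = (t1, y, L) → [t1]□y□
Step 3: δ(t1, □) = (t1, y, L) → [t1]□yy□
Step 4: δ(t1, □) = (t1, y, L) → [t1]□yyy□
Step 5: δ(t1, □) = (t1, y, L) → [t1]□yyyy□
Step 6: δ(t1, □) = (t1, y, L) → [t1]□yyyyy□
Step 7: δ(t1, □) = (t1, y, L) → [t1]□yyyyyy□
Step 8: δ(t1, □) = (t1, y, L) → [t1]□yyyyyyy□
Step 9: δ(t1, □) = (t1, y, L) → [t1]□yyyyyyyy□
Step 10: δ(t1, □) = (t1, y, L) → [t1]□yyyyyyyyy□

The machine has not reached a halting state after 10 steps.
The machine did not halt within the 10-step bound.

Answer: No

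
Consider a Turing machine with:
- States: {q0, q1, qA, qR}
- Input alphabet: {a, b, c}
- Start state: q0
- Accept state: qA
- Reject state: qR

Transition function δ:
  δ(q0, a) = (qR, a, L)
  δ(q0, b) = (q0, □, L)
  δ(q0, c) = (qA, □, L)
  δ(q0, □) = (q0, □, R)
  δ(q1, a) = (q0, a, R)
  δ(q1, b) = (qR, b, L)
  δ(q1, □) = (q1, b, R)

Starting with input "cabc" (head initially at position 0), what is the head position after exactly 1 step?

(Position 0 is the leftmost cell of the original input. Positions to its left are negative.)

Execution trace (head position shown):
Step 0: [q0]cabc  (head at position 0)
Step 1: move left → [qA]□□abc  (head at position -1)

After 1 step, the head is at position -1.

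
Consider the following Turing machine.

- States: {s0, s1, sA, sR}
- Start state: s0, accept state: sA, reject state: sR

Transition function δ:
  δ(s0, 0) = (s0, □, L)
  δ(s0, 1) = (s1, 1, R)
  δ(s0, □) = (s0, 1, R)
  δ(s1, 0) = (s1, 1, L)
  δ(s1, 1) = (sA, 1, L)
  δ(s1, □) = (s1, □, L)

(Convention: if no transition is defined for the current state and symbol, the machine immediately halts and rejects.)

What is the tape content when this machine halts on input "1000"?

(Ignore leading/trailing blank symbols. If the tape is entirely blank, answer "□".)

Execution trace:
Initial: [s0]1000
Step 1: δ(s0, 1) = (s1, 1, R) → 1[s1]000
Step 2: δ(s1, 0) = (s1, 1, L) → [s1]1100
Step 3: δ(s1, 1) = (sA, 1, L) → [sA]□1100

The machine reaches the accept state sA and halts.

Final tape (ignoring leading/trailing blanks): 1100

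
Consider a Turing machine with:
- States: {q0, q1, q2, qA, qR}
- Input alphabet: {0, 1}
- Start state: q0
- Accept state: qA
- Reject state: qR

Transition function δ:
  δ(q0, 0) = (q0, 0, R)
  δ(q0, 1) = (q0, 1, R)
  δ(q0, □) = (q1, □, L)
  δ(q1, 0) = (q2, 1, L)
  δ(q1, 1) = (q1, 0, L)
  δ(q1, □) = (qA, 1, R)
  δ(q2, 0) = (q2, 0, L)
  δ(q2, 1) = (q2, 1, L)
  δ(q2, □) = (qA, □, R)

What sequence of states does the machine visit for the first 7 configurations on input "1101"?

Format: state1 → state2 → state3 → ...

Execution trace:
Initial: [q0]1101
Step 1: δ(q0, 1) = (q0, 1, R) → 1[q0]101
Step 2: δ(q0, 1) = (q0, 1, R) → 11[q0]01
Step 3: δ(q0, 0) = (q0, 0, R) → 110[q0]1
Step 4: δ(q0, 1) = (q0, 1, R) → 1101[q0]□
Step 5: δ(q0, □) = (q1, □, L) → 110[q1]1□
Step 6: δ(q1, 1) = (q1, 0, L) → 11[q1]00□

State sequence: q0 → q0 → q0 → q0 → q0 → q1 → q1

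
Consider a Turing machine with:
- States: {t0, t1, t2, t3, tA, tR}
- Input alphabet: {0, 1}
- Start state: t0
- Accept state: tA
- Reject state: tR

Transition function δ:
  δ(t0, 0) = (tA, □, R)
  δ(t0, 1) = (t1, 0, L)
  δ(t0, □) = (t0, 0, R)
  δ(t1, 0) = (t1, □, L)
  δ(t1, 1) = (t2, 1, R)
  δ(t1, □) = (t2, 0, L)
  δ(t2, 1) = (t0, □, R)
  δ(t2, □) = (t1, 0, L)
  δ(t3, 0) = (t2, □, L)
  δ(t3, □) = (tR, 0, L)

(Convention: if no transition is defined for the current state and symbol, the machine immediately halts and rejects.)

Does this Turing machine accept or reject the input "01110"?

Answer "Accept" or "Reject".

Execution trace:
Initial: [t0]01110
Step 1: δ(t0, 0) = (tA, □, R) → □[tA]1110

The machine reaches the accept state tA and halts.

Answer: Accept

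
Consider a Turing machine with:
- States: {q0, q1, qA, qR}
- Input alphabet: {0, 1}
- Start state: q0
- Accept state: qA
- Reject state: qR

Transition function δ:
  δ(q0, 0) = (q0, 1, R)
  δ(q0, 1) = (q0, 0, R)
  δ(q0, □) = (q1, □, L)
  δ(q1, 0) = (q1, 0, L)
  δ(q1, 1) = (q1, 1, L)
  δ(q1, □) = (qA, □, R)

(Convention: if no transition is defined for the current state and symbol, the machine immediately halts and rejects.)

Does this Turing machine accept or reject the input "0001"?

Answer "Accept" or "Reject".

Execution trace:
Initial: [q0]0001
Step 1: δ(q0, 0) = (q0, 1, R) → 1[q0]001
Step 2: δ(q0, 0) = (q0, 1, R) → 11[q0]01
Step 3: δ(q0, 0) = (q0, 1, R) → 111[q0]1
Step 4: δ(q0, 1) = (q0, 0, R) → 1110[q0]□
Step 5: δ(q0, □) = (q1, □, L) → 111[q1]0□
Step 6: δ(q1, 0) = (q1, 0, L) → 11[q1]10□
Step 7: δ(q1, 1) = (q1, 1, L) → 1[q1]110□
Step 8: δ(q1, 1) = (q1, 1, L) → [q1]1110□
Step 9: δ(q1, 1) = (q1, 1, L) → [q1]□1110□
Step 10: δ(q1, □) = (qA, □, R) → □[qA]1110□

The machine reaches the accept state qA and halts.

Answer: Accept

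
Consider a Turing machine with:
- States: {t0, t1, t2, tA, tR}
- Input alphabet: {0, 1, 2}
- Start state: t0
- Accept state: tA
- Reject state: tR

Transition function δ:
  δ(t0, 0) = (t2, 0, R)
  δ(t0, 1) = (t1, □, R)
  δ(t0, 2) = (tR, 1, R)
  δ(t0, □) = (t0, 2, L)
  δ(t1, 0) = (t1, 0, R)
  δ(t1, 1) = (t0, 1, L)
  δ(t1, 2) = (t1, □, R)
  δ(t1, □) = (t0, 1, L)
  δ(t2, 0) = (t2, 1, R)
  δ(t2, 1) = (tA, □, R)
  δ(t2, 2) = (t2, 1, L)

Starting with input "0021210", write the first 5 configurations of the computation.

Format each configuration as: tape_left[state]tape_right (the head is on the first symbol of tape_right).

Transitions applied:
Step 1: δ(t0, 0) = (t2, 0, R)
Step 2: δ(t2, 0) = (t2, 1, R)
Step 3: δ(t2, 2) = (t2, 1, L)
Step 4: δ(t2, 1) = (tA, □, R)

The first 5 configurations are:
[t0]0021210 ⊢ 0[t2]021210 ⊢ 01[t2]21210 ⊢ 0[t2]111210 ⊢ 0□[tA]11210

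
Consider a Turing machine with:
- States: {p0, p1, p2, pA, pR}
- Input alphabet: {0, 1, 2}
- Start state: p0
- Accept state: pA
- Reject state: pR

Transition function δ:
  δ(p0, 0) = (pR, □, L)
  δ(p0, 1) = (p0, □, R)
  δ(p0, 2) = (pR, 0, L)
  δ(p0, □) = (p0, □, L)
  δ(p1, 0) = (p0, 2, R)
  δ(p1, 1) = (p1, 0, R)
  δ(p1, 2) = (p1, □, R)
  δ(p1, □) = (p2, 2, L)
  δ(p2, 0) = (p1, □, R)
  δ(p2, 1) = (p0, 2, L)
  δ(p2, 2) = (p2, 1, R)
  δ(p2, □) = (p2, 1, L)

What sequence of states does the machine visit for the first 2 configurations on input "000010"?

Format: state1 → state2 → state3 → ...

Execution trace:
Initial: [p0]000010
Step 1: δ(p0, 0) = (pR, □, L) → [pR]□□00010

The machine reaches the reject state pR and halts.

State sequence: p0 → pR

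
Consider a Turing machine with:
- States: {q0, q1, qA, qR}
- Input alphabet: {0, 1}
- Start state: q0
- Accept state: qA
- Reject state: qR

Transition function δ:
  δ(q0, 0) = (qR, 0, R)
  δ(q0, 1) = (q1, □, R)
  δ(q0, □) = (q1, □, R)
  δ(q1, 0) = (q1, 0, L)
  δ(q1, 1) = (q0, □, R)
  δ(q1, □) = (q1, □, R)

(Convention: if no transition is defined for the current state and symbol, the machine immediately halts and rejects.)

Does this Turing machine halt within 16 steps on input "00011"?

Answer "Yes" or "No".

Execution trace:
Initial: [q0]00011
Step 1: δ(q0, 0) = (qR, 0, R) → 0[qR]0011

The machine reaches the reject state qR and halts.
The machine halted after 1 step (within the 16-step bound).

Answer: Yes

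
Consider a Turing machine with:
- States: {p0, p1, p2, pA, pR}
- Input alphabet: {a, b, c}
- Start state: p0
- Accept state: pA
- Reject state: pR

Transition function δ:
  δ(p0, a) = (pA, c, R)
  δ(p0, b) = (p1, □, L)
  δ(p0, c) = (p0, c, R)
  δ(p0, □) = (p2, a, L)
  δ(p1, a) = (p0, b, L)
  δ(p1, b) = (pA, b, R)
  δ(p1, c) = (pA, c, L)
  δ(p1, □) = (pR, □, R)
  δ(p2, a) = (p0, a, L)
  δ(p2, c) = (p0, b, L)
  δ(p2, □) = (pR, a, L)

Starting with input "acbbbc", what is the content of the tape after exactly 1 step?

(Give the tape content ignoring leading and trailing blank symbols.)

Execution trace:
Initial: [p0]acbbbc
Step 1: δ(p0, a) = (pA, c, R) → c[pA]cbbbc

The machine reaches the accept state pA and halts.

After 1 step, the tape (ignoring leading/trailing blanks) is: ccbbbc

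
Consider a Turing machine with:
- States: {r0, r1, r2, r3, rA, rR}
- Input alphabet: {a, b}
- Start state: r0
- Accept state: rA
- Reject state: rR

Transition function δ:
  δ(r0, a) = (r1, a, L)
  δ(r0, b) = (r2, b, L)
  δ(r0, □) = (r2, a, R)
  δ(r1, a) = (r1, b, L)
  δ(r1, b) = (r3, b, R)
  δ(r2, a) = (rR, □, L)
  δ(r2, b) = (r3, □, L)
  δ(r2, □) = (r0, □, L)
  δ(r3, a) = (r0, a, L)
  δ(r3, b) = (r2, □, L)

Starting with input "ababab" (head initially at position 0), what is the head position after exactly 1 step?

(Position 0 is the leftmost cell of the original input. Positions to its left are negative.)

Execution trace (head position shown):
Step 0: [r0]ababab  (head at position 0)
Step 1: move left → [r1]□ababab  (head at position -1)

After 1 step, the head is at position -1.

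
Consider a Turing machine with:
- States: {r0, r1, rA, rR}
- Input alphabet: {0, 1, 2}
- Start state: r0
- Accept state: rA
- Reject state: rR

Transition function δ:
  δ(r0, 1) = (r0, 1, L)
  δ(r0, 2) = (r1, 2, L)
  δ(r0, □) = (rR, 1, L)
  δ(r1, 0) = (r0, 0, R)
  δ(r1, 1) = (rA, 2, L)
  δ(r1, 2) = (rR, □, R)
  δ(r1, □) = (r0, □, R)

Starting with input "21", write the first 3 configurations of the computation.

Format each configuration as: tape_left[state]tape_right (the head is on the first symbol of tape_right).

Transitions applied:
Step 1: δ(r0, 2) = (r1, 2, L)
Step 2: δ(r1, □) = (r0, □, R)

The first 3 configurations are:
[r0]21 ⊢ [r1]□21 ⊢ □[r0]21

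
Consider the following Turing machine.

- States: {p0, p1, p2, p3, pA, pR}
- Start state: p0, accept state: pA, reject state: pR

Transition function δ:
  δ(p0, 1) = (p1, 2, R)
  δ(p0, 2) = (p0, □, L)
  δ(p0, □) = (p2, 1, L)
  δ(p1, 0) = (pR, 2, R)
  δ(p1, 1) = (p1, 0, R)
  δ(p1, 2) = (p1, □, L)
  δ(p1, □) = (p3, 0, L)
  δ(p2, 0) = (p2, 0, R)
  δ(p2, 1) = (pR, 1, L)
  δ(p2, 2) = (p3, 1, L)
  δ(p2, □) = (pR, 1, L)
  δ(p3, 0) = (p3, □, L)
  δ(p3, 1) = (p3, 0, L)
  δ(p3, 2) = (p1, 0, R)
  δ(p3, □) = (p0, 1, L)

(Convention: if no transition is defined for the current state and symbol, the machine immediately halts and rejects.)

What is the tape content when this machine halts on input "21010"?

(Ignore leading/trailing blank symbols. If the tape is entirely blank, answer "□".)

Execution trace:
Initial: [p0]21010
Step 1: δ(p0, 2) = (p0, □, L) → [p0]□□1010
Step 2: δ(p0, □) = (p2, 1, L) → [p2]□1□1010
Step 3: δ(p2, □) = (pR, 1, L) → [pR]□11□1010

The machine reaches the reject state pR and halts.

Final tape (ignoring leading/trailing blanks): 11□1010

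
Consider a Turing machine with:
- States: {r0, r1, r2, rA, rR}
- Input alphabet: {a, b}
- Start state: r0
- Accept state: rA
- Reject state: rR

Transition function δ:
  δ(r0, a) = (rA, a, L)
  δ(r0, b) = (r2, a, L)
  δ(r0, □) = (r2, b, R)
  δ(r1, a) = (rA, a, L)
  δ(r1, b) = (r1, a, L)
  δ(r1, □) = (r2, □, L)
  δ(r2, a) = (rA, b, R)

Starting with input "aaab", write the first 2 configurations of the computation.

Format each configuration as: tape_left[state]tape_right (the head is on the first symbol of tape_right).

Transitions applied:
Step 1: δ(r0, a) = (rA, a, L)

The first 2 configurations are:
[r0]aaab ⊢ [rA]□aaab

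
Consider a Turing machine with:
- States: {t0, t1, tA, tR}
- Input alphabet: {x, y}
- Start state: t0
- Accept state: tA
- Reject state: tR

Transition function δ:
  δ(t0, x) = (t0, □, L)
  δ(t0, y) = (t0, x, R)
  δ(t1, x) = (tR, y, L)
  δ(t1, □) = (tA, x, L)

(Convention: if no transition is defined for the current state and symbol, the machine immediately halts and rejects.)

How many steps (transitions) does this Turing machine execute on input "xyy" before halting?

Execution trace:
Initial: [t0]xyy
Step 1: δ(t0, x) = (t0, □, L) → [t0]□□yy

No transition is defined for δ(t0, □). By convention the machine halts and rejects.

The machine executed 1 step before halting.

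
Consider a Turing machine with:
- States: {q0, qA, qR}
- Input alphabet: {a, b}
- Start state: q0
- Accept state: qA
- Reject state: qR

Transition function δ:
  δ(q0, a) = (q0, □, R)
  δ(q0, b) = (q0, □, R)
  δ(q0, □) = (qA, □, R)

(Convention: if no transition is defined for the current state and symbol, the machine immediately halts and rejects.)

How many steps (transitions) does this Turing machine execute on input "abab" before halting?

Execution trace:
Initial: [q0]abab
Step 1: δ(q0, a) = (q0, □, R) → □[q0]bab
Step 2: δ(q0, b) = (q0, □, R) → □□[q0]ab
Step 3: δ(q0, a) = (q0, □, R) → □□□[q0]b
Step 4: δ(q0, b) = (q0, □, R) → □□□□[q0]□
Step 5: δ(q0, □) = (qA, □, R) → □□□□□[qA]□

The machine reaches the accept state qA and halts.

The machine executed 5 steps before halting.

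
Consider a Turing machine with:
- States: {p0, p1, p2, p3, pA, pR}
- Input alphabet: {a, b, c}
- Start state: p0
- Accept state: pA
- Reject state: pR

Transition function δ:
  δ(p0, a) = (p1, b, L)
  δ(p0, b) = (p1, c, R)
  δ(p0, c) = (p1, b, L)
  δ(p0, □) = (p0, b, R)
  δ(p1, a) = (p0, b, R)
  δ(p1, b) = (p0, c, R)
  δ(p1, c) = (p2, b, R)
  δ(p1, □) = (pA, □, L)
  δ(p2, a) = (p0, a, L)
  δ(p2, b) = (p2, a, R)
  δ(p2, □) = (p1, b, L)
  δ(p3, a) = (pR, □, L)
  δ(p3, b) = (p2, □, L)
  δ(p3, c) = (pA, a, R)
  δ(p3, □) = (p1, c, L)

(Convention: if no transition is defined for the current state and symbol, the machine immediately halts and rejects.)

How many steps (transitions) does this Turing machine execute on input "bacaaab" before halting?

Execution trace:
Initial: [p0]bacaaab
Step 1: δ(p0, b) = (p1, c, R) → c[p1]acaaab
Step 2: δ(p1, a) = (p0, b, R) → cb[p0]caaab
Step 3: δ(p0, c) = (p1, b, L) → c[p1]bbaaab
Step 4: δ(p1, b) = (p0, c, R) → cc[p0]baaab
Step 5: δ(p0, b) = (p1, c, R) → ccc[p1]aaab
Step 6: δ(p1, a) = (p0, b, R) → cccb[p0]aab
Step 7: δ(p0, a) = (p1, b, L) → ccc[p1]bbab
Step 8: δ(p1, b) = (p0, c, R) → cccc[p0]bab
Step 9: δ(p0, b) = (p1, c, R) → ccccc[p1]ab
Step 10: δ(p1, a) = (p0, b, R) → cccccb[p0]b
Step 11: δ(p0, b) = (p1, c, R) → cccccbc[p1]□
Step 12: δ(p1, □) = (pA, □, L) → cccccb[pA]c□

The machine reaches the accept state pA and halts.

The machine executed 12 steps before halting.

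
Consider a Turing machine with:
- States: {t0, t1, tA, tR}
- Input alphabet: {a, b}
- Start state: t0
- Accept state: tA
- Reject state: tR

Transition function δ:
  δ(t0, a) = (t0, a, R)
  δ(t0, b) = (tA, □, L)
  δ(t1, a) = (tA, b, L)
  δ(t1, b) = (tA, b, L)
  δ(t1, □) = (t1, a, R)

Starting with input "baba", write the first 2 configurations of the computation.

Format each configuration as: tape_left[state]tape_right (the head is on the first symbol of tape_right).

Transitions applied:
Step 1: δ(t0, b) = (tA, □, L)

The first 2 configurations are:
[t0]baba ⊢ [tA]□□aba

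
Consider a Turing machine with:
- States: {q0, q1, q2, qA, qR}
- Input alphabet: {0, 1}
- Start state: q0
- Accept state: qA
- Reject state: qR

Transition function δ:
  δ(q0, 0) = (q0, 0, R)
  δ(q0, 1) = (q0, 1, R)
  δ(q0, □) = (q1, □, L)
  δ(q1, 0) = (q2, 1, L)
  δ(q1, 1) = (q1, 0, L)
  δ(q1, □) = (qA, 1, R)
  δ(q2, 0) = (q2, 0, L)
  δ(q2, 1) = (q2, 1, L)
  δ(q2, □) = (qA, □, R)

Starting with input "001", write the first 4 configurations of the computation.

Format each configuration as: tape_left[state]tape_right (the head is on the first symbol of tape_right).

Transitions applied:
Step 1: δ(q0, 0) = (q0, 0, R)
Step 2: δ(q0, 0) = (q0, 0, R)
Step 3: δ(q0, 1) = (q0, 1, R)

The first 4 configurations are:
[q0]001 ⊢ 0[q0]01 ⊢ 00[q0]1 ⊢ 001[q0]□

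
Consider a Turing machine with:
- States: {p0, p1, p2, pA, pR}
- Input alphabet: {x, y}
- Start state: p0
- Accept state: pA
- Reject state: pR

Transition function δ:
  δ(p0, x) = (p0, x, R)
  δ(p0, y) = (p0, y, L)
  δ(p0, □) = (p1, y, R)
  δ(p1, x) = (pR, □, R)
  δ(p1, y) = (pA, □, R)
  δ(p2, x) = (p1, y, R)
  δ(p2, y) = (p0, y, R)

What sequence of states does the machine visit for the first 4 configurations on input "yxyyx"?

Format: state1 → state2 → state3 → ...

Execution trace:
Initial: [p0]yxyyx
Step 1: δ(p0, y) = (p0, y, L) → [p0]□yxyyx
Step 2: δ(p0, □) = (p1, y, R) → y[p1]yxyyx
Step 3: δ(p1, y) = (pA, □, R) → y□[pA]xyyx

The machine reaches the accept state pA and halts.

State sequence: p0 → p0 → p1 → pA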